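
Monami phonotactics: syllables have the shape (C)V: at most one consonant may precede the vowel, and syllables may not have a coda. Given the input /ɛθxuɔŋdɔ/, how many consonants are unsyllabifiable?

Syllabifying with onset maximization leaves /θ/, /ŋ/ stranded (no codas are permitted; onsets are limited to one consonant).

2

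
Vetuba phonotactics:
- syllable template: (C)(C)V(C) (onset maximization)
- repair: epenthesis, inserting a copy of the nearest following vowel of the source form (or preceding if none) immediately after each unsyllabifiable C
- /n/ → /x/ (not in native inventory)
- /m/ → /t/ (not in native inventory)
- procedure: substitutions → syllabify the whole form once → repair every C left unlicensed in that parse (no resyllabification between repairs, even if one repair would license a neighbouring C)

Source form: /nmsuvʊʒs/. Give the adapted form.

xutsuvʊʒsʊ

Substitution: /n/ → /x/, /m/ → /t/, giving /xtsuvʊʒs/.
Under (C)(C)V(C), the unsyllabifiable consonants are /x/, /s/ (at most one coda consonant is licensed; onsets may contain at most 2 consonants).
Epenthesis after each stranded consonant: /x/ → /xu/, /s/ → /sʊ/.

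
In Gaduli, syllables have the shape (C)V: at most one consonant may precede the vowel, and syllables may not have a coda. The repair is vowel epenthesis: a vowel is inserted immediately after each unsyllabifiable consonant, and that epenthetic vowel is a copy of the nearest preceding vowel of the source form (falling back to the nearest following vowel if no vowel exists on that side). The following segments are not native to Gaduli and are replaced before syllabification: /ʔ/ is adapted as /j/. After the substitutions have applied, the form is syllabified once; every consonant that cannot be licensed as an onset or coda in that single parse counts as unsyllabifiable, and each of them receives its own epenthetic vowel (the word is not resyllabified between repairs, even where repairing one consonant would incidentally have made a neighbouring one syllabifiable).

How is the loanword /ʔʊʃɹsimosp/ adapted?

Substitution: /ʔ/ → /j/, giving /jʊʃɹsimosp/.
Under (C)V, the unsyllabifiable consonants are /ʃ/, /ɹ/, /s/, /p/ (no codas are permitted; onsets are limited to one consonant).
Epenthesis after each stranded consonant: /ʃ/ → /ʃʊ/, /ɹ/ → /ɹʊ/, /s/ → /so/, /p/ → /po/.

jʊʃʊɹʊsimosopo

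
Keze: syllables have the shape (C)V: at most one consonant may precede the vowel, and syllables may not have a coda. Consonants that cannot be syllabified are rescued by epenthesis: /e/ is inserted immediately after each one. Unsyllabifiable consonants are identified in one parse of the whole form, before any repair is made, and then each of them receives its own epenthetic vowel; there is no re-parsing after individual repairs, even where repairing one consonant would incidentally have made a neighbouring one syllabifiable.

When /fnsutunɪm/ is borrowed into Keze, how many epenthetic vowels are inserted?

The unsyllabifiable consonants are /f/, /n/, /m/; each receives one epenthetic vowel.

3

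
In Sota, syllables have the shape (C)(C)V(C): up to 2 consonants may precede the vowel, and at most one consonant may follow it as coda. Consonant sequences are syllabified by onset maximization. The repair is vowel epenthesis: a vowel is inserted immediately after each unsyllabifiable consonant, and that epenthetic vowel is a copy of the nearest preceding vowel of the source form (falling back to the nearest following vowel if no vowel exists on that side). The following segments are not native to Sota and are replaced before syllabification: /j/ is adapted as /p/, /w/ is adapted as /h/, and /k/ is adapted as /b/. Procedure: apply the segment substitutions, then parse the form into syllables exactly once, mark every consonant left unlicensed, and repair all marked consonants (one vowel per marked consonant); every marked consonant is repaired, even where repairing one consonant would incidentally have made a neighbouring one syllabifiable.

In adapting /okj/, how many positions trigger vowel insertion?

1

After substitution the input is /obp/.
The unsyllabifiable consonants are /p/; each receives one epenthetic vowel.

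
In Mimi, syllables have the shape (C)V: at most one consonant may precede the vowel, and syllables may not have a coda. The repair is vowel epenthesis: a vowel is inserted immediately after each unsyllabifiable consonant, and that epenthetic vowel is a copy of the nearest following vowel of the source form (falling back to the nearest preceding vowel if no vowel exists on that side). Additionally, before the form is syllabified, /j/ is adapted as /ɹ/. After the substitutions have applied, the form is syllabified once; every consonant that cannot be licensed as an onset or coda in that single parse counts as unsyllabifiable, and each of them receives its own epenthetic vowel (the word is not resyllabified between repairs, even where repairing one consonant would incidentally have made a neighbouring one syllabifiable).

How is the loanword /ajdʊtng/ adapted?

Substitution: /j/ → /ɹ/, giving /aɹdʊtng/.
Syllabifying with onset maximization leaves /ɹ/, /t/, /n/, /g/ stranded (no codas are permitted; onsets are limited to one consonant).
Inserting the epenthetic vowel yields /ɹ/ → /ɹʊ/, /t/ → /tʊ/, /n/ → /nʊ/, /g/ → /gʊ/.

aɹʊdʊtʊnʊgʊ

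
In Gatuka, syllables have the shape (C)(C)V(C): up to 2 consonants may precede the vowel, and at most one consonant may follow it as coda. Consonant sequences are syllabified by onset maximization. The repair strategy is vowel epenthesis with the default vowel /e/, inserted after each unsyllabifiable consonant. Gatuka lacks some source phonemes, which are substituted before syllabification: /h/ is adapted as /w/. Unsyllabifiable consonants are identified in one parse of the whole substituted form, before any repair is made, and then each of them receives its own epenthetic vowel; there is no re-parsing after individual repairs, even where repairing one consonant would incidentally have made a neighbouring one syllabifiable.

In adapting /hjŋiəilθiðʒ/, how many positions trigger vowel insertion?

2

After substitution the input is /wjŋiəilθiðʒ/.
The unsyllabifiable consonants are /w/, /ʒ/; each receives one epenthetic vowel.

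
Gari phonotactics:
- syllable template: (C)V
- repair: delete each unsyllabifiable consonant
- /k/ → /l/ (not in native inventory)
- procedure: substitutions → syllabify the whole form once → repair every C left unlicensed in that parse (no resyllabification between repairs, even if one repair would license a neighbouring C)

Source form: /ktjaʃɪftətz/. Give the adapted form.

jaʃɪtə

Substitution: /k/ → /l/, giving /ltjaʃɪftətz/.
Under (C)V, the unsyllabifiable consonants are /l/, /t/, /f/, /t/, /z/ (no codas are permitted; onsets are limited to one consonant).
Deleting the stranded consonants removes /l/, /t/, /f/, /t/, /z/.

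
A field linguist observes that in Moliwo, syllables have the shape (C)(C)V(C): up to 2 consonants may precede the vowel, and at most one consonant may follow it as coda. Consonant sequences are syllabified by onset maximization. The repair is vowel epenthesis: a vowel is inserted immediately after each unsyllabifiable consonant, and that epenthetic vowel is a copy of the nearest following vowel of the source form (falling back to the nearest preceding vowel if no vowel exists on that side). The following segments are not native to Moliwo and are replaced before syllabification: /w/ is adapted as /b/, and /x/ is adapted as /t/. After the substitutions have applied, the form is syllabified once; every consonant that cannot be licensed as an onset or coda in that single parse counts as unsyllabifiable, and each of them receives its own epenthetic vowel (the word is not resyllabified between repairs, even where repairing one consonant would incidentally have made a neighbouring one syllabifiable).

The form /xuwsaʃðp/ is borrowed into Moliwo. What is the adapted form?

Substitution: /x/ → /t/, /w/ → /b/, giving /tubsaʃðp/.
The consonants /ð/, /p/ cannot be parsed into a legal (C)(C)V(C) syllable (at most one coda consonant is licensed; onsets may contain at most 2 consonants).
Each unlicensed consonant becomes the onset of a new syllable: /ð/ → /ða/, /p/ → /pa/.

tubsaʃðapa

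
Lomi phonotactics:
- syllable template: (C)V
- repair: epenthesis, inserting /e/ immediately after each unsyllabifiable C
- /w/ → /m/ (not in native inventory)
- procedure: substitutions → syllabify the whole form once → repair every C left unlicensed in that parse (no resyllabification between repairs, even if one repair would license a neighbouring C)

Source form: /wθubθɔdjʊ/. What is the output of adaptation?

meθubeθɔdejʊ

Substitution: /w/ → /m/, giving /mθubθɔdjʊ/.
Syllabifying with onset maximization leaves /m/, /b/, /d/ stranded (no codas are permitted; onsets are limited to one consonant).
Epenthesis after each stranded consonant: /m/ → /me/, /b/ → /be/, /d/ → /de/.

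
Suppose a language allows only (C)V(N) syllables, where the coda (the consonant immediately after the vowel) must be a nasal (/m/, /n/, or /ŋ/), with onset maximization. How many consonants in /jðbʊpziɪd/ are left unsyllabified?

The consonants /j/, /ð/, /p/, /d/ cannot be parsed into a legal (C)V(N) syllable (only a nasal (/m/, /n/, or /ŋ/) is licensed in coda position; onsets are limited to one consonant).

4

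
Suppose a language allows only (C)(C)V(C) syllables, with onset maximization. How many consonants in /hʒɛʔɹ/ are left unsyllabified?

1

Syllabifying with onset maximization leaves /ɹ/ stranded (at most one coda consonant is licensed; onsets may contain at most 2 consonants).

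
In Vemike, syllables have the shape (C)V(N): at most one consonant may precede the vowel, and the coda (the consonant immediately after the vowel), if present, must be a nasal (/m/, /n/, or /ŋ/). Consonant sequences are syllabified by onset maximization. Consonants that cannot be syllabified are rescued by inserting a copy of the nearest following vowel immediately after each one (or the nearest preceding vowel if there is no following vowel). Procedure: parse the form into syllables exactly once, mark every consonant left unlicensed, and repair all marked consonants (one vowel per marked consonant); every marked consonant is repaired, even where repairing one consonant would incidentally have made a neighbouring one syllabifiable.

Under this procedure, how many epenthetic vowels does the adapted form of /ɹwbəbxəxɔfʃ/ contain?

The unsyllabifiable consonants are /ɹ/, /w/, /b/, /f/, /ʃ/; each receives one epenthetic vowel.

5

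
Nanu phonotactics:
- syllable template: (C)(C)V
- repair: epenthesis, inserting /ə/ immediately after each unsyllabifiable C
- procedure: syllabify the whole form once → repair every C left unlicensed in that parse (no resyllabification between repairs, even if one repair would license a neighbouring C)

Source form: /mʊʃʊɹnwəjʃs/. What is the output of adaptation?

The consonants /ɹ/, /j/, /ʃ/, /s/ cannot be parsed into a legal (C)(C)V syllable (no codas are permitted; onsets may contain at most 2 consonants).
Each unlicensed consonant becomes the onset of a new syllable: /ɹ/ → /ɹə/, /j/ → /jə/, /ʃ/ → /ʃə/, /s/ → /sə/.

mʊʃʊɹənwəjəʃəsə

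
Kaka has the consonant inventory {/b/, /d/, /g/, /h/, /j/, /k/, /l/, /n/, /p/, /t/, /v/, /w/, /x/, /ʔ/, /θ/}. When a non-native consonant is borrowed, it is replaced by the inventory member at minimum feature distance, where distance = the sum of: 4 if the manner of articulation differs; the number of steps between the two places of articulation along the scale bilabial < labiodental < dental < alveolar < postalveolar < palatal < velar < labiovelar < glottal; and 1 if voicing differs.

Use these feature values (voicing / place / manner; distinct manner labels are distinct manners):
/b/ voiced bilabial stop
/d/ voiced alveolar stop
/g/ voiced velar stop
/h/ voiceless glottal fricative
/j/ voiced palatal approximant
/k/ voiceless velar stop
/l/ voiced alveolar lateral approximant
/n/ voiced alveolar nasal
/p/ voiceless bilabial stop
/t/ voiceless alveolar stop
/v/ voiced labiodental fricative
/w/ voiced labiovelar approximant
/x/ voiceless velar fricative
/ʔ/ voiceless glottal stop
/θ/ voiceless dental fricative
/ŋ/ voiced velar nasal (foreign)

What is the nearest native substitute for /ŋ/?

/n/ is closest: same manner (nasal), place distance 3 (velar→alveolar), same voicing; total 3. Next closest is /g/ at distance 4.

n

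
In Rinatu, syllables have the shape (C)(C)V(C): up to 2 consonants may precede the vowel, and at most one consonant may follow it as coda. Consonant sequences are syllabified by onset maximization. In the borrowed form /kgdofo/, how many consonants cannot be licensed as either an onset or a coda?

1

Syllabifying with onset maximization leaves /k/ stranded (at most one coda consonant is licensed; onsets may contain at most 2 consonants).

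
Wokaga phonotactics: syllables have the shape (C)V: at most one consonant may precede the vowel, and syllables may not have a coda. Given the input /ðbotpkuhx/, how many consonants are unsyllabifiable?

Syllabifying with onset maximization leaves /ð/, /t/, /p/, /h/, /x/ stranded (no codas are permitted; onsets are limited to one consonant).

5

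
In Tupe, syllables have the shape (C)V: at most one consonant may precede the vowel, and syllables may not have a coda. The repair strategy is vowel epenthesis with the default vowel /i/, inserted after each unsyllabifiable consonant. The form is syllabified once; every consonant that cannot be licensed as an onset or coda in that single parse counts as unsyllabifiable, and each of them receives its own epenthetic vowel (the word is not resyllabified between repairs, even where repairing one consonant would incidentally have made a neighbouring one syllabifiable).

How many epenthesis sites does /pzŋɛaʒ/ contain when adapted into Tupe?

3

The unsyllabifiable consonants are /p/, /z/, /ʒ/; each receives one epenthetic vowel.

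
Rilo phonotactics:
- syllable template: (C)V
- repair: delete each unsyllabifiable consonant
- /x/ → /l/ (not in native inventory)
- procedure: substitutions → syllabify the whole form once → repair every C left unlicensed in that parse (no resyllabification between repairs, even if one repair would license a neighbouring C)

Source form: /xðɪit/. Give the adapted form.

Substitution: /x/ → /l/, giving /lðɪit/.
Syllabifying with onset maximization leaves /l/, /t/ stranded (no codas are permitted; onsets are limited to one consonant).
Deleting the stranded consonants removes /l/, /t/.

ðɪi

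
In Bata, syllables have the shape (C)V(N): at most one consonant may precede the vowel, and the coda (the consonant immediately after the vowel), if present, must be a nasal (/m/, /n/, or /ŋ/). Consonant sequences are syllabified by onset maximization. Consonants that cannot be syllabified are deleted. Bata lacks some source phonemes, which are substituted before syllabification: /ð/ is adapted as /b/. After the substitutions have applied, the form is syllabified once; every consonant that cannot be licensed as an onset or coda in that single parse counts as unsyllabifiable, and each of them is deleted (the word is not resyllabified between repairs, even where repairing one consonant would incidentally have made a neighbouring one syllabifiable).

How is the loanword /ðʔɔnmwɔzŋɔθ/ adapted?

Substitution: /ð/ → /b/, giving /bʔɔnmwɔzŋɔθ/.
Under (C)V(N), the unsyllabifiable consonants are /b/, /m/, /z/, /θ/ (only a nasal (/m/, /n/, or /ŋ/) is licensed in coda position; onsets are limited to one consonant).
Deleting the stranded consonants removes /b/, /m/, /z/, /θ/.

ʔɔnwɔŋɔ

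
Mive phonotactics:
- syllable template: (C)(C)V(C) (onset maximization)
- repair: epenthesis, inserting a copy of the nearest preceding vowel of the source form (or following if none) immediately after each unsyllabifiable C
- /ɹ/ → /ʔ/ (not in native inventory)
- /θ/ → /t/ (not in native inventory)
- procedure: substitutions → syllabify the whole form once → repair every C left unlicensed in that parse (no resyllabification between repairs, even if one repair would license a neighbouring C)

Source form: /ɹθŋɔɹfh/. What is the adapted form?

ʔɔtŋɔʔfɔhɔ

Substitution: /ɹ/ → /ʔ/, /θ/ → /t/, giving /ʔtŋɔʔfh/.
Syllabifying with onset maximization leaves /ʔ/, /f/, /h/ stranded (at most one coda consonant is licensed; onsets may contain at most 2 consonants).
Each unlicensed consonant becomes the onset of a new syllable: /ʔ/ → /ʔɔ/, /f/ → /fɔ/, /h/ → /hɔ/.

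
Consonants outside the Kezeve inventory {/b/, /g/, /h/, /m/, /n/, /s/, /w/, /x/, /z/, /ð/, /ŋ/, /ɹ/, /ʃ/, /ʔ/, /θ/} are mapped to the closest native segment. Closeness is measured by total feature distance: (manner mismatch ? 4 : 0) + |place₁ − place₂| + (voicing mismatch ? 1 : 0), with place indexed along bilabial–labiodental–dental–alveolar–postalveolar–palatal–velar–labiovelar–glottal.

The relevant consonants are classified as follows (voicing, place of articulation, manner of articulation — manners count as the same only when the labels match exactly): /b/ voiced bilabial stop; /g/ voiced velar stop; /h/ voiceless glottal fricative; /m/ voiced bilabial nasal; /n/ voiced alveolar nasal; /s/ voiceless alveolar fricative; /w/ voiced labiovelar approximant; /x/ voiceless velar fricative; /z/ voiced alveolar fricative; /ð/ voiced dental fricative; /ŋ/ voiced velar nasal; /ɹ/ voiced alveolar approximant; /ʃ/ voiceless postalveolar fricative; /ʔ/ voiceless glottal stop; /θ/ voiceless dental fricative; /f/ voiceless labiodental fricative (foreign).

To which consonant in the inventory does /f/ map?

/θ/ is closest: same manner (fricative), place distance 1 (labiodental→dental), same voicing; total 1. Next closest is /s/ at distance 2.

θ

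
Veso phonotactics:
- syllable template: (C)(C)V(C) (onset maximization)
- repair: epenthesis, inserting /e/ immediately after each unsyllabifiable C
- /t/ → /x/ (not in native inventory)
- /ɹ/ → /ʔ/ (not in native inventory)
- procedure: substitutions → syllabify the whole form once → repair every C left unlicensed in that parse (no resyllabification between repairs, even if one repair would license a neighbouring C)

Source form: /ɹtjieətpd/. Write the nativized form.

ʔexjieəxpede

Substitution: /ɹ/ → /ʔ/, /t/ → /x/, giving /ʔxjieəxpd/.
The consonants /ʔ/, /p/, /d/ cannot be parsed into a legal (C)(C)V(C) syllable (at most one coda consonant is licensed; onsets may contain at most 2 consonants).
Epenthesis after each stranded consonant: /ʔ/ → /ʔe/, /p/ → /pe/, /d/ → /de/.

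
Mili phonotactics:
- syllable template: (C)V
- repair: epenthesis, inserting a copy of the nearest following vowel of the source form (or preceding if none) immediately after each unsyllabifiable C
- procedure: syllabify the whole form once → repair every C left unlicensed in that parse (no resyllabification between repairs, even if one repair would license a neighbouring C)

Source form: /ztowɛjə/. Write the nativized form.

zotowɛjə

Syllabifying with onset maximization leaves /z/ stranded (no codas are permitted; onsets are limited to one consonant).
Each unlicensed consonant becomes the onset of a new syllable: /z/ → /zo/.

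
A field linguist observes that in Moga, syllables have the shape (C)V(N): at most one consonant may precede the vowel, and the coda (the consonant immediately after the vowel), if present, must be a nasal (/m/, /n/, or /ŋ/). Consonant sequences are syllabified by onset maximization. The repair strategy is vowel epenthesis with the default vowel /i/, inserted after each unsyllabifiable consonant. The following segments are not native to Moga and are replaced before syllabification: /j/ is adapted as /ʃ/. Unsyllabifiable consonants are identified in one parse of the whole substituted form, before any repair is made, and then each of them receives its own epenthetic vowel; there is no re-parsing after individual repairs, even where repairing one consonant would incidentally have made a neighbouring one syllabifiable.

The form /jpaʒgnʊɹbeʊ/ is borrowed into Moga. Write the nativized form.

Substitution: /j/ → /ʃ/, giving /ʃpaʒgnʊɹbeʊ/.
Syllabifying with onset maximization leaves /ʃ/, /ʒ/, /g/, /ɹ/ stranded (only a nasal (/m/, /n/, or /ŋ/) is licensed in coda position; onsets are limited to one consonant).
Inserting the epenthetic vowel yields /ʃ/ → /ʃi/, /ʒ/ → /ʒi/, /g/ → /gi/, /ɹ/ → /ɹi/.

ʃipaʒiginʊɹibeʊ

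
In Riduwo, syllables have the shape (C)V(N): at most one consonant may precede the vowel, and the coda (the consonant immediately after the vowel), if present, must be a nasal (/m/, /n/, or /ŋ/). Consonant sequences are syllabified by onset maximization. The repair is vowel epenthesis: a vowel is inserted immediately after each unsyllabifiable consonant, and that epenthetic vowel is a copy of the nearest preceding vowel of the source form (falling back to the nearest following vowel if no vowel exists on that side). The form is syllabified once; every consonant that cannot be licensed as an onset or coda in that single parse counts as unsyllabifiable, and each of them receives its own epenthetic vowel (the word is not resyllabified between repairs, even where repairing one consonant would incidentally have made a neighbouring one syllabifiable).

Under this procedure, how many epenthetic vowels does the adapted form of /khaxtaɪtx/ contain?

The unsyllabifiable consonants are /k/, /x/, /t/, /x/; each receives one epenthetic vowel.

4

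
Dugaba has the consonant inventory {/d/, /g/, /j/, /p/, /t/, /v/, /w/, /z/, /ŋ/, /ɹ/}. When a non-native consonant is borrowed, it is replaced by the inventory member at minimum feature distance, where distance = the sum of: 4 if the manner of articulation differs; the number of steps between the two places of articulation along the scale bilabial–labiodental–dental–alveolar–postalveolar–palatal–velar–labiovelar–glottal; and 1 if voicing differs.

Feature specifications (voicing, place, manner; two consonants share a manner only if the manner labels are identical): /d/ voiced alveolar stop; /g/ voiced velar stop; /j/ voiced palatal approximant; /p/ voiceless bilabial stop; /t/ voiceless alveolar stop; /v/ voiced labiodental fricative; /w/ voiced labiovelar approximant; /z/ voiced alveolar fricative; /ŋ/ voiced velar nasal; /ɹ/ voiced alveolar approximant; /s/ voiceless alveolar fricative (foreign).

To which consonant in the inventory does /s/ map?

z

/z/ is closest: same manner (fricative), place distance 0 (alveolar→alveolar), voicing differs (+1); total 1. Next closest is /v/ at distance 3.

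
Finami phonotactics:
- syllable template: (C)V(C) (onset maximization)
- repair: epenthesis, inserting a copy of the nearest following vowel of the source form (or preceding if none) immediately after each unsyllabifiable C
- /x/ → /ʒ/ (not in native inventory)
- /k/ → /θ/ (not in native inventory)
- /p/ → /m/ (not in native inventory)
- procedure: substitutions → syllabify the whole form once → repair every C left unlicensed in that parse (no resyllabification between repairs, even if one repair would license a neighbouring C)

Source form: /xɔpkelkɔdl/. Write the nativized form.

Substitution: /x/ → /ʒ/, /p/ → /m/, /k/ → /θ/, giving /ʒɔmθelθɔdl/.
The consonants /l/ cannot be parsed into a legal (C)V(C) syllable (at most one coda consonant is licensed; onsets are limited to one consonant).
Inserting the epenthetic vowel yields /l/ → /lɔ/.

ʒɔmθelθɔdlɔ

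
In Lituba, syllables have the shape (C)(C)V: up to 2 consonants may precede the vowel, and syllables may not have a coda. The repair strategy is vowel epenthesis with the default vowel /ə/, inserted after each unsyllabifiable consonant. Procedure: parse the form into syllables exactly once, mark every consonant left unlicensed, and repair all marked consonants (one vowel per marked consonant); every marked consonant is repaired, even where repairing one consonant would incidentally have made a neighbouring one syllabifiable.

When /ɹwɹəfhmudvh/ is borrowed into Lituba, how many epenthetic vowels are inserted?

The unsyllabifiable consonants are /ɹ/, /f/, /d/, /v/, /h/; each receives one epenthetic vowel.

5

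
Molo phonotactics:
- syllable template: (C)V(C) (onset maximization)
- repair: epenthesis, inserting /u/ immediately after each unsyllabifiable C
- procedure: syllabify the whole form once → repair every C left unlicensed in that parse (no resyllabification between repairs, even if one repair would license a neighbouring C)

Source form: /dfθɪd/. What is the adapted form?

dufuθɪd

Syllabifying with onset maximization leaves /d/, /f/ stranded (at most one coda consonant is licensed; onsets are limited to one consonant).
Each unlicensed consonant becomes the onset of a new syllable: /d/ → /du/, /f/ → /fu/.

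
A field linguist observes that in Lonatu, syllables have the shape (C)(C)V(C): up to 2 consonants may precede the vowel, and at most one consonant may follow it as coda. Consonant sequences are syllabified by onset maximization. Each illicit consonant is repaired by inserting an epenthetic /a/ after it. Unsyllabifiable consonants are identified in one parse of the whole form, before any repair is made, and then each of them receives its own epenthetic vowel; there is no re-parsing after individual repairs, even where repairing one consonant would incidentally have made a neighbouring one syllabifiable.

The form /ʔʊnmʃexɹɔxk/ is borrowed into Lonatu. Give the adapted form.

Under (C)(C)V(C), the unsyllabifiable consonants are /k/ (at most one coda consonant is licensed; onsets may contain at most 2 consonants).
Each unlicensed consonant becomes the onset of a new syllable: /k/ → /ka/.

ʔʊnmʃexɹɔxka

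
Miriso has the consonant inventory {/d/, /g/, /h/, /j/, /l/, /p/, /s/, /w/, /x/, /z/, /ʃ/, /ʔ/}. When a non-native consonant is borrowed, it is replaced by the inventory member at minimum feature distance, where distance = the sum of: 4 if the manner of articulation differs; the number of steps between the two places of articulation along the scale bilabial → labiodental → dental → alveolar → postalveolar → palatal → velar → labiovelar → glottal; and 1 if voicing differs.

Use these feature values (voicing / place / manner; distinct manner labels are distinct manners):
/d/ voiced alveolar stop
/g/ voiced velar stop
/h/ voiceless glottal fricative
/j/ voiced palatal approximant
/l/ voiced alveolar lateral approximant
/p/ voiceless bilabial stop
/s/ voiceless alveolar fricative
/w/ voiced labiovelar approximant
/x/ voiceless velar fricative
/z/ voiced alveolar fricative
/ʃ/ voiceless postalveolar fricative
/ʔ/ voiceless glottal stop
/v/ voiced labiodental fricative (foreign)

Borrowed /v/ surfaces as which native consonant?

z

/z/ is closest: same manner (fricative), place distance 2 (labiodental→alveolar), same voicing; total 2. Next closest is /s/ at distance 3.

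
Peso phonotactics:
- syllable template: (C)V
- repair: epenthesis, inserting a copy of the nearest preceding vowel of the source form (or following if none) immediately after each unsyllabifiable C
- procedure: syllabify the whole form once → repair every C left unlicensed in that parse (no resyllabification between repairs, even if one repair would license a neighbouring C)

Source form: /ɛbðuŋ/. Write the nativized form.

ɛbɛðuŋu

Under (C)V, the unsyllabifiable consonants are /b/, /ŋ/ (no codas are permitted; onsets are limited to one consonant).
Each unlicensed consonant becomes the onset of a new syllable: /b/ → /bɛ/, /ŋ/ → /ŋu/.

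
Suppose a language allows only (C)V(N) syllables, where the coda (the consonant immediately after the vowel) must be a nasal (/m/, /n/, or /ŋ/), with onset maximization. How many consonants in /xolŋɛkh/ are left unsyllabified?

3

Syllabifying with onset maximization leaves /l/, /k/, /h/ stranded (only a nasal (/m/, /n/, or /ŋ/) is licensed in coda position; onsets are limited to one consonant).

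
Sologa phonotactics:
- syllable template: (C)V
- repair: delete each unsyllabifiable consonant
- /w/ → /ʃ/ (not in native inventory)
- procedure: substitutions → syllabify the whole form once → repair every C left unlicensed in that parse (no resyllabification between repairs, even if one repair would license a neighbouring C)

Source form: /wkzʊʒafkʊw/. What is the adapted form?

zʊʒakʊ

Substitution: /w/ → /ʃ/, giving /ʃkzʊʒafkʊʃ/.
The consonants /ʃ/, /k/, /f/, /ʃ/ cannot be parsed into a legal (C)V syllable (no codas are permitted; onsets are limited to one consonant).
Deletion applies to /ʃ/, /k/, /f/, /ʃ/.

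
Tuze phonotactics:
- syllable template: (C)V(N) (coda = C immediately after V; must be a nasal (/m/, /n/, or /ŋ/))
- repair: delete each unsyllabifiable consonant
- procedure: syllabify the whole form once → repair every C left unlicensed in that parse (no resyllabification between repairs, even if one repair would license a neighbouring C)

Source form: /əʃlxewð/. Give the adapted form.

Syllabifying with onset maximization leaves /ʃ/, /l/, /w/, /ð/ stranded (only a nasal (/m/, /n/, or /ŋ/) is licensed in coda position; onsets are limited to one consonant).
Deletion applies to /ʃ/, /l/, /w/, /ð/.

əxe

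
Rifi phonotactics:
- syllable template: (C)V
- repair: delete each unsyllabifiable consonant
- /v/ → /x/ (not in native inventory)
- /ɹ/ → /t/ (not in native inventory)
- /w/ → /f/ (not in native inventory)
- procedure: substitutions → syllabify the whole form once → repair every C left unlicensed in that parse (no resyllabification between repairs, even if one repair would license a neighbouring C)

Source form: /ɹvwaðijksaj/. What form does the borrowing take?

faðisa

Substitution: /ɹ/ → /t/, /v/ → /x/, /w/ → /f/, giving /txfaðijksaj/.
Syllabifying with onset maximization leaves /t/, /x/, /j/, /k/, /j/ stranded (no codas are permitted; onsets are limited to one consonant).
Deleting the stranded consonants removes /t/, /x/, /j/, /k/, /j/.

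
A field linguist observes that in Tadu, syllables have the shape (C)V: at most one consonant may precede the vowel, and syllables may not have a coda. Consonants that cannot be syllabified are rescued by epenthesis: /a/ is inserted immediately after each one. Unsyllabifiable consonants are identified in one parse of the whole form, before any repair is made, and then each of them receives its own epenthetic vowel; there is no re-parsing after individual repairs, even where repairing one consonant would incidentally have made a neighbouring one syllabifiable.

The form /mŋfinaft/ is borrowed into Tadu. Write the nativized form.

maŋafinafata

Syllabifying with onset maximization leaves /m/, /ŋ/, /f/, /t/ stranded (no codas are permitted; onsets are limited to one consonant).
Inserting the epenthetic vowel yields /m/ → /ma/, /ŋ/ → /ŋa/, /f/ → /fa/, /t/ → /ta/.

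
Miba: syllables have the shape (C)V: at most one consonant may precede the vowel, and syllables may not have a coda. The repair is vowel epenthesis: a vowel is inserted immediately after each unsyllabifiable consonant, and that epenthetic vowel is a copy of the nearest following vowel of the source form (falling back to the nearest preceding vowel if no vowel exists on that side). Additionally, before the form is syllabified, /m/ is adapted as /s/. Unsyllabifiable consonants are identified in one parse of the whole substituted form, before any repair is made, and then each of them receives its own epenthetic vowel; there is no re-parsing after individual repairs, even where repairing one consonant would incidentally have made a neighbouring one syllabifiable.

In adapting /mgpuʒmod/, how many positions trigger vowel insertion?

4

After substitution the input is /sgpuʒsod/.
The unsyllabifiable consonants are /s/, /g/, /ʒ/, /d/; each receives one epenthetic vowel.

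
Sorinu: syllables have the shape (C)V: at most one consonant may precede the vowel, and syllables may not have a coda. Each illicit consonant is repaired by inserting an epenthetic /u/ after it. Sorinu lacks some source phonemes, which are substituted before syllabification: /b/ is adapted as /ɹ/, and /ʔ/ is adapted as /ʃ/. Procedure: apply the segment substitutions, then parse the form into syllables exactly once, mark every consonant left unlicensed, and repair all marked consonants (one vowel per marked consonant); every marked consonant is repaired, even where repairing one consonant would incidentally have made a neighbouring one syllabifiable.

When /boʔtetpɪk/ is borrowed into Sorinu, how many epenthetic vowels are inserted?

3

After substitution the input is /ɹoʃtetpɪk/.
The unsyllabifiable consonants are /ʃ/, /t/, /k/; each receives one epenthetic vowel.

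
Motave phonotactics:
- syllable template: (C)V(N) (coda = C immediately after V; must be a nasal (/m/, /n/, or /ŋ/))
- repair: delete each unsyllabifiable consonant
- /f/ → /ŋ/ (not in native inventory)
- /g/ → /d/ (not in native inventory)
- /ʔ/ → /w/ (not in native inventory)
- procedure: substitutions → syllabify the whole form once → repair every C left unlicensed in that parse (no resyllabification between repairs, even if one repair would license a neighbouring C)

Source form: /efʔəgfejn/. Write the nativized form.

eŋwəŋe

Substitution: /f/ → /ŋ/, /ʔ/ → /w/, /g/ → /d/, giving /eŋwədŋejn/.
The consonants /d/, /j/, /n/ cannot be parsed into a legal (C)V(N) syllable (only a nasal (/m/, /n/, or /ŋ/) is licensed in coda position; onsets are limited to one consonant).
Each unlicensed consonant is deleted: /d/, /j/, /n/.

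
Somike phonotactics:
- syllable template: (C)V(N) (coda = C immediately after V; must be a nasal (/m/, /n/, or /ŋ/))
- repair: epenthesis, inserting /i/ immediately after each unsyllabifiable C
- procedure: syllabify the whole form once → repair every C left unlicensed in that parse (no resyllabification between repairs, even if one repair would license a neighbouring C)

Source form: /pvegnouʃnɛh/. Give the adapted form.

Under (C)V(N), the unsyllabifiable consonants are /p/, /g/, /ʃ/, /h/ (only a nasal (/m/, /n/, or /ŋ/) is licensed in coda position; onsets are limited to one consonant).
Each unlicensed consonant becomes the onset of a new syllable: /p/ → /pi/, /g/ → /gi/, /ʃ/ → /ʃi/, /h/ → /hi/.

piveginouʃinɛhi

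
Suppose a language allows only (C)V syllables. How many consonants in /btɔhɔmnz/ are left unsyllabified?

4

Syllabifying with onset maximization leaves /b/, /m/, /n/, /z/ stranded (no codas are permitted; onsets are limited to one consonant).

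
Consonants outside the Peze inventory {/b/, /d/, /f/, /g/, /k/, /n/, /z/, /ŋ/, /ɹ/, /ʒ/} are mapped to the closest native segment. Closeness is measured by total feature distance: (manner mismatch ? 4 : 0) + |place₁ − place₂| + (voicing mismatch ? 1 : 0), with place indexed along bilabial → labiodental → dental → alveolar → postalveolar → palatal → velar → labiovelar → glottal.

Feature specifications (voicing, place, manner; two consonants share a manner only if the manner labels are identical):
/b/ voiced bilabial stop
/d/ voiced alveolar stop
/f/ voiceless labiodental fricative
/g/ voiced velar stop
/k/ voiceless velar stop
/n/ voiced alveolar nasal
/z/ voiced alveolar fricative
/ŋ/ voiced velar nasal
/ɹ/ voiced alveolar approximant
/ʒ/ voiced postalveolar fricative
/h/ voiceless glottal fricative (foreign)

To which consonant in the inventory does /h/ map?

ʒ

/ʒ/ is closest: same manner (fricative), place distance 4 (glottal→postalveolar), voicing differs (+1); total 5. Next closest is /k/ at distance 6.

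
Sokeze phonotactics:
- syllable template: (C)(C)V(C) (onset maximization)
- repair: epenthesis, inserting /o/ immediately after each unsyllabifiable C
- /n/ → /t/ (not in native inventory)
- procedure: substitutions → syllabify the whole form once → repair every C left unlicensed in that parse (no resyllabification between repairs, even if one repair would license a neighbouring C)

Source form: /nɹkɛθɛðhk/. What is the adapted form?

toɹkɛθɛðhoko

Substitution: /n/ → /t/, giving /tɹkɛθɛðhk/.
Syllabifying with onset maximization leaves /t/, /h/, /k/ stranded (at most one coda consonant is licensed; onsets may contain at most 2 consonants).
Each unlicensed consonant becomes the onset of a new syllable: /t/ → /to/, /h/ → /ho/, /k/ → /ko/.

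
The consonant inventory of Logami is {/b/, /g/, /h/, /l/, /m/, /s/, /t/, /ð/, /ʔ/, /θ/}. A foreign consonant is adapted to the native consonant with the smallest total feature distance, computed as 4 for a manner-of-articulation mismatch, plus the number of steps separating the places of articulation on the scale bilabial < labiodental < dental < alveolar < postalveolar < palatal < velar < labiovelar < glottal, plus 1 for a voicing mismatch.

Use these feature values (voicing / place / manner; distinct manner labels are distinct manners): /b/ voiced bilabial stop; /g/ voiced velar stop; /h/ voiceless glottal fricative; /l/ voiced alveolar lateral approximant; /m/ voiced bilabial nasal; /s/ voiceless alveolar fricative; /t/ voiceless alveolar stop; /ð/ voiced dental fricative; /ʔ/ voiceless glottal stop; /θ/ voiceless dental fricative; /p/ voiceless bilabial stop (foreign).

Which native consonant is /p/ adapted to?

b

/b/ is closest: same manner (stop), place distance 0 (bilabial→bilabial), voicing differs (+1); total 1. Next closest is /t/ at distance 3.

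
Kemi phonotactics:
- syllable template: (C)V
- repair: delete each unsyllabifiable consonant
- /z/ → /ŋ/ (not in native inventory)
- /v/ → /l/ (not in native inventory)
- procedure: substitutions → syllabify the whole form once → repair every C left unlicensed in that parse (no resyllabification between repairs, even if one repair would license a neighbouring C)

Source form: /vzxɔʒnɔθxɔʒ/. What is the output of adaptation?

xɔnɔxɔ

Substitution: /v/ → /l/, /z/ → /ŋ/, giving /lŋxɔʒnɔθxɔʒ/.
Syllabifying with onset maximization leaves /l/, /ŋ/, /ʒ/, /θ/, /ʒ/ stranded (no codas are permitted; onsets are limited to one consonant).
Deletion applies to /l/, /ŋ/, /ʒ/, /θ/, /ʒ/.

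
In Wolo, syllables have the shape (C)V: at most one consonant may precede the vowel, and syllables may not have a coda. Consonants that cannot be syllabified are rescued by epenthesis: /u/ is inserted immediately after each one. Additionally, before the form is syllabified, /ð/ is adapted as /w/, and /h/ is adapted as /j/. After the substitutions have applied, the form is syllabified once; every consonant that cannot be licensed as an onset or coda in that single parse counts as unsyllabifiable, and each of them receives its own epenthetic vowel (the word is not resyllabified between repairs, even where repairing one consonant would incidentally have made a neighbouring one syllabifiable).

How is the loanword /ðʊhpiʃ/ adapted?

wʊjupiʃu

Substitution: /ð/ → /w/, /h/ → /j/, giving /wʊjpiʃ/.
Syllabifying with onset maximization leaves /j/, /ʃ/ stranded (no codas are permitted; onsets are limited to one consonant).
Epenthesis after each stranded consonant: /j/ → /ju/, /ʃ/ → /ʃu/.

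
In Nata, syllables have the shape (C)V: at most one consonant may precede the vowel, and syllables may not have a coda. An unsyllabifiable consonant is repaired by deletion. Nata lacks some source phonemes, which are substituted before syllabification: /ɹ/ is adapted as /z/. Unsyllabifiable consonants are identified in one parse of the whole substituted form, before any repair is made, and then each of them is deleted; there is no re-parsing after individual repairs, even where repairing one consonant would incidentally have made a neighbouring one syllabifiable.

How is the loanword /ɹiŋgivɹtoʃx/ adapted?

zigito

Substitution: /ɹ/ → /z/, giving /ziŋgivztoʃx/.
The consonants /ŋ/, /v/, /z/, /ʃ/, /x/ cannot be parsed into a legal (C)V syllable (no codas are permitted; onsets are limited to one consonant).
Each unlicensed consonant is deleted: /ŋ/, /v/, /z/, /ʃ/, /x/.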